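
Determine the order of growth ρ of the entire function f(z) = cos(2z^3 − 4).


Write cos(w) = (e^{iw} ± e^{−iw})/(2 or 2i), so |cos(w)| ≤ e^{|w|}. With w = 2z^3 − 4, |w| ≤ 2r^3 + 4 on |z|=r, giving M(r) ≤ e^{2r^3 + 4} and ρ ≤ 3. For the lower bound, choose z on |z|=r with 2z^3 purely imaginary of modulus 2r^3; then |cos(2z^3 − 4)| grows like e^{2r^3}/2, so ρ ≥ 3. Hence ρ = 3.
Therefore ρ = 3.

Order ρ = 3.


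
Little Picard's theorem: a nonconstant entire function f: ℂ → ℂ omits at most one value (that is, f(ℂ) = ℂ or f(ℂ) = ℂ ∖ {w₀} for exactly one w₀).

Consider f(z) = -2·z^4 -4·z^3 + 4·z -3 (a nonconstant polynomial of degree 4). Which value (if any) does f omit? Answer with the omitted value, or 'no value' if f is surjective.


Little Picard bounds the complement of f(ℂ) to at most one point.
For every w ∈ ℂ, the equation p(z) − w = 0 is a nonconstant polynomial in z and hence has at least one root by the fundamental theorem of algebra. So p is surjective onto ℂ, omitting no value.

Omitted value: no value.


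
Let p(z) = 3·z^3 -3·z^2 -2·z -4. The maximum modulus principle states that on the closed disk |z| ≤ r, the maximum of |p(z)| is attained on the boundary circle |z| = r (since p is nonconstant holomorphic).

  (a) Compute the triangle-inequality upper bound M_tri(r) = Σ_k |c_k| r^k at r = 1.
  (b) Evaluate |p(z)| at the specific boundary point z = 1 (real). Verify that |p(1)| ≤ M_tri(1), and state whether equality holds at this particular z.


Coefficients: c_0 = -4, c_1 = -2, c_2 = -3, c_3 = 3. Radius r = 1.
Part (a). Triangle bound: M_tri(r) = Σ_k |c_k| r^k
  = |-4|·1^0 + |-2|·1^1 + |-3|·1^2 + |3|·1^3
  = 4 + 2 + 3 + 3 = 12.
This bounds M(r) := max_{|z|=r} |p(z)| from above; equality holds iff all terms c_k z^k can be made to align in phase at a single z on |z|=r.
Part (b). At z = 1 (real, on the circle |z| = r):
  p(1) = (-4)·1^0 + (-2)·1^1 + (-3)·1^2 + (3)·1^3 = -6.
  |p(1)| = 6.
Check: |p(1)| = 6 ≤ 12 = M_tri(1). ✓ Equality does not hold at z = 1 (the coefficients have mixed signs, so the terms do not all align in phase there).

M_tri(1) = 12; |p(1)| = 6; equality at z=1: no.


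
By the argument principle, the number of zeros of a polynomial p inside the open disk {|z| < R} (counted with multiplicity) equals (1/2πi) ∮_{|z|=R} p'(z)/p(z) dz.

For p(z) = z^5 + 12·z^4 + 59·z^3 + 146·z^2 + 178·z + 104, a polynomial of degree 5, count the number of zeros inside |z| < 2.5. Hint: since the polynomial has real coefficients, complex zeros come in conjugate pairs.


The zeros of p are: (-1 + 1i), (-1 - 1i), -4, (-3 + 2i), (-3 - 2i).
Their magnitudes are: 1.414, 1.414, 4, 3.606, 3.606.
Zeros with |z| < R = 2.5: (-1 + 1i), (-1 - 1i).
Count = 2.
By the argument principle, (1/2πi) ∮_{|z|=R} p'(z)/p(z) dz equals exactly this count.

Number of zeros inside |z| < 2.5: 2.


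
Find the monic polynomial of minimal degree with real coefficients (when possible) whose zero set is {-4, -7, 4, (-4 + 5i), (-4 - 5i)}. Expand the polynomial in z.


The polynomial is p(z) = ∏_{α ∈ S} (z − α), where S = {-4, -7, 4, (-4 + 5i), (-4 - 5i)}.
Expanding the product yields: p(z) = z^5 + 15·z^4 + 81·z^3 + 47·z^2 -1552·z -4592.
Note conjugate pairs combine to real quadratics: (z − (-4+5i))(z − (-4−5i)) = z² + 8z + 41.
The resulting polynomial has degree 5 and real coefficients as required.

p(z) = z^5 + 15·z^4 + 81·z^3 + 47·z^2 -1552·z -4592.


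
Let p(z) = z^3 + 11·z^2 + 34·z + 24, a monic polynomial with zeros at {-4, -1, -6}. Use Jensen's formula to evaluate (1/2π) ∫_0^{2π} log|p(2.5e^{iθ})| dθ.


Zeros: -6, -4, -1; r = 2.5.
Inside |z| < r: -1. Outside (|z| ≥ r): -6, -4.
p(0) = 24, so log|p(0)| = log(24) = 3.1781.
Apply Jensen: I(r) = log|p(0)| + Σ_k log(r/|z_k|), summed over zeros inside |z| < r.
  log(r/|z_k|) for z_k = -1: log(2.5/1) = 0.9163
  Outside zeros (-6, -4) contribute nothing to the Jensen sum.
Sum over inside zeros: 0.9163.
I(r) = log|p(0)| + (inside sum) = 3.1781 + 0.9163 = 4.0943.
Note: since some zeros are outside |z| ≤ r, the simplified n·log(r) form does NOT apply — only the inside zeros contribute.

I(r) ≈ 4.0943.


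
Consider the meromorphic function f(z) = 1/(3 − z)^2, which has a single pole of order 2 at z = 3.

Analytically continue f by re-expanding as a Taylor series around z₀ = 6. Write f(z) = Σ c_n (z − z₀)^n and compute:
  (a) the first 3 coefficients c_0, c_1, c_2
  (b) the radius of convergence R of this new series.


Let w = z − z₀, so z = z₀ + w.
Then 3 − z = 3 − (z₀ + w) = (3 − z₀) − w = -3 − w.
f(z) = 1/(-3 − w)^2 = (1/(-3)^2) · (1 − w/(-3))^{−2}.
By the binomial series (1−u)^{−2} = Σ_{n≥0} C(n+1, 1) u^n for |u|<1, with u = w/(-3):
  c_n = C(n+1, 1) / (-3)^(n+2).
  c_0 = 1/(-3)^2 = 1/9.
  c_1 = 2/(-3)^3 = -2/27.
  c_2 = 3/(-3)^4 = 1/27.
The series is valid for |w/d| < 1, i.e. |z − z₀| < |d|.
Radius of convergence: R = |3 − z₀| = |-3| = 3 (distance from z₀ to the singularity z = 3).

c_0 = 1/9, c_1 = -2/27, c_2 = 1/27; R = 3.


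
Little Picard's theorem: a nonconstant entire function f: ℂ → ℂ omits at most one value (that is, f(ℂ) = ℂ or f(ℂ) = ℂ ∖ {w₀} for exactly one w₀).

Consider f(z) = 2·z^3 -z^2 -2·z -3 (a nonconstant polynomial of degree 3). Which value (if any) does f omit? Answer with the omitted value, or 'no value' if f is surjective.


Little Picard bounds the complement of f(ℂ) to at most one point.
For every w ∈ ℂ, the equation p(z) − w = 0 is a nonconstant polynomial in z and hence has at least one root by the fundamental theorem of algebra. So p is surjective onto ℂ, omitting no value.

Omitted value: no value.


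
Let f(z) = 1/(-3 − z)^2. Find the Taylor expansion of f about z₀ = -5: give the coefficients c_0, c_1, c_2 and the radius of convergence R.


Let w = z − z₀, so z = z₀ + w.
Then -3 − z = -3 − (z₀ + w) = (-3 − z₀) − w = 2 − w.
f(z) = 1/(2 − w)^2 = (1/(2)^2) · (1 − w/(2))^{−2}.
By the binomial series (1−u)^{−2} = Σ_{n≥0} C(n+1, 1) u^n for |u|<1, with u = w/(2):
  c_n = C(n+1, 1) / (2)^(n+2).
  c_0 = 1/(2)^2 = 1/4.
  c_1 = 2/(2)^3 = 1/4.
  c_2 = 3/(2)^4 = 3/16.
The series is valid for |w/d| < 1, i.e. |z − z₀| < |d|.
Radius of convergence: R = |-3 − z₀| = |2| = 2 (distance from z₀ to the singularity z = -3).

c_0 = 1/4, c_1 = 1/4, c_2 = 3/16; R = 2.


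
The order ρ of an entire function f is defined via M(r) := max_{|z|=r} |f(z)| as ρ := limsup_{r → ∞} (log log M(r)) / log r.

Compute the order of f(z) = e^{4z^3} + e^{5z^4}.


Each summand is entire of order 3 and 4 respectively (as in the single-exponential case). The order of a sum is at most the max of the orders, so ρ ≤ 4. For the lower bound: on |z|=r choose arg z so that 5z^4 is real positive; then |e^{5z^4}| = e^{5r^4} while |e^{4z^3}| ≤ e^{4r^3} = o(e^{5r^4}). So |f| ≥ e^{5r^4}(1 − o(1)) and ρ ≥ 4. Hence ρ = max(3, 4) = 4.
Therefore ρ = 4.

Order ρ = 4.


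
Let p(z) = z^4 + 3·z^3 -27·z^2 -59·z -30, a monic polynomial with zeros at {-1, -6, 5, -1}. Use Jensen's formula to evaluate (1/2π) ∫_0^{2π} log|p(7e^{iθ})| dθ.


Zeros: -6, -1, -1, 5; r = 7.
Inside |z| < r: -6, -1, -1, 5. Outside (|z| ≥ r): ∅.
p(0) = -30, so log|p(0)| = log(30) = 3.4012.
Apply Jensen: I(r) = log|p(0)| + Σ_k log(r/|z_k|), summed over zeros inside |z| < r.
  log(r/|z_k|) for z_k = -1: log(7/1) = 1.9459
  log(r/|z_k|) for z_k = -6: log(7/6) = 0.1542
  log(r/|z_k|) for z_k = 5: log(7/5) = 0.3365
  log(r/|z_k|) for z_k = -1: log(7/1) = 1.9459
Sum over inside zeros: 4.3824.
I(r) = log|p(0)| + (inside sum) = 3.4012 + 4.3824 = 7.7836.
Closed form (all zeros inside, monic): I(r) = n·log(r) = 4·log(7) = 7.7836. ✓

I(r) ≈ 7.7836.


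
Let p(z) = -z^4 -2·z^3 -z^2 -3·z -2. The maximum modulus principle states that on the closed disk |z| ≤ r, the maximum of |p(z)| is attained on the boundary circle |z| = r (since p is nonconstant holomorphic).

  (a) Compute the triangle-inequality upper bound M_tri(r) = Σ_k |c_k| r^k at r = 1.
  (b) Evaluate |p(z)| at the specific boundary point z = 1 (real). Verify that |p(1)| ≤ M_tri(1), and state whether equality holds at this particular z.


Coefficients: c_0 = -2, c_1 = -3, c_2 = -1, c_3 = -2, c_4 = -1. Radius r = 1.
Part (a). Triangle bound: M_tri(r) = Σ_k |c_k| r^k
  = |-2|·1^0 + |-3|·1^1 + |-1|·1^2 + |-2|·1^3 + |-1|·1^4
  = 2 + 3 + 1 + 2 + 1 = 9.
This bounds M(r) := max_{|z|=r} |p(z)| from above; equality holds iff all terms c_k z^k can be made to align in phase at a single z on |z|=r.
Part (b). At z = 1 (real, on the circle |z| = r):
  p(1) = (-2)·1^0 + (-3)·1^1 + (-1)·1^2 + (-2)·1^3 + (-1)·1^4 = -9.
  |p(1)| = 9.
Since all nonzero coefficients share the same sign, |p(1)| = 9 = M_tri(1); the triangle bound is attained at z = 1, so in fact M(r) = 9.

M_tri(1) = 9; |p(1)| = 9; equality at z=1: yes.


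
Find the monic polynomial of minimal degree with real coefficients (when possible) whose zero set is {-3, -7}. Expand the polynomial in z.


The polynomial is p(z) = ∏_{α ∈ S} (z − α), where S = {-3, -7}.
Expanding the product yields: p(z) = z^2 + 10·z + 21.
The resulting polynomial has degree 2 and real coefficients as required.

p(z) = z^2 + 10·z + 21.


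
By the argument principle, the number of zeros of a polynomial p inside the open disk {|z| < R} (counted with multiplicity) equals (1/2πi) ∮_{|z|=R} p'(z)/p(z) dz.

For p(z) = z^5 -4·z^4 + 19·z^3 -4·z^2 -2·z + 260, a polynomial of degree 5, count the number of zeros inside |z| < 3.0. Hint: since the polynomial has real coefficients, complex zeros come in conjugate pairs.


The zeros of p are: (1 + 3i), (1 - 3i), -2, (2 + 3i), (2 - 3i).
Their magnitudes are: 3.162, 3.162, 2, 3.606, 3.606.
Zeros with |z| < R = 3.0: -2.
Count = 1.
By the argument principle, (1/2πi) ∮_{|z|=R} p'(z)/p(z) dz equals exactly this count.

Number of zeros inside |z| < 3.0: 1.


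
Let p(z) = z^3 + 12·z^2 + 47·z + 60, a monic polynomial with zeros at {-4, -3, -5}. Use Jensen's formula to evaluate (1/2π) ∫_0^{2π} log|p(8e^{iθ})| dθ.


Zeros: -5, -4, -3; r = 8.
Inside |z| < r: -5, -4, -3. Outside (|z| ≥ r): ∅.
p(0) = 60, so log|p(0)| = log(60) = 4.0943.
Apply Jensen: I(r) = log|p(0)| + Σ_k log(r/|z_k|), summed over zeros inside |z| < r.
  log(r/|z_k|) for z_k = -4: log(8/4) = 0.6931
  log(r/|z_k|) for z_k = -3: log(8/3) = 0.9808
  log(r/|z_k|) for z_k = -5: log(8/5) = 0.4700
Sum over inside zeros: 2.1440.
I(r) = log|p(0)| + (inside sum) = 4.0943 + 2.1440 = 6.2383.
Closed form (all zeros inside, monic): I(r) = n·log(r) = 3·log(8) = 6.2383. ✓

I(r) ≈ 6.2383.


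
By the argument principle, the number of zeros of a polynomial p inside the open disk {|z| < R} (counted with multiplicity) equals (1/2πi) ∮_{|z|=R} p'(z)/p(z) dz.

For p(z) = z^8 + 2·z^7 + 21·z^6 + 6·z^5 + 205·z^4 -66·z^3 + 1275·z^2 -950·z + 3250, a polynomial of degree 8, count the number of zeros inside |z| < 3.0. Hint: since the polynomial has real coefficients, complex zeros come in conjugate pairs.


The zeros of p are: (1 + 2i), (1 - 2i), (1 + 2i), (1 - 2i), (-1 + 3i), (-1 - 3i), (-2 + 3i), (-2 - 3i).
Their magnitudes are: 2.236, 2.236, 2.236, 2.236, 3.162, 3.162, 3.606, 3.606.
Zeros with |z| < R = 3.0: (1 + 2i), (1 - 2i), (1 + 2i), (1 - 2i).
Count = 4.
By the argument principle, (1/2πi) ∮_{|z|=R} p'(z)/p(z) dz equals exactly this count.

Number of zeros inside |z| < 3.0: 4.


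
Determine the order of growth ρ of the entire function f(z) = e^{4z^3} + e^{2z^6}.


Each summand is entire of order 3 and 6 respectively (as in the single-exponential case). The order of a sum is at most the max of the orders, so ρ ≤ 6. For the lower bound: on |z|=r choose arg z so that 2z^6 is real positive; then |e^{2z^6}| = e^{2r^6} while |e^{4z^3}| ≤ e^{4r^3} = o(e^{2r^6}). So |f| ≥ e^{2r^6}(1 − o(1)) and ρ ≥ 6. Hence ρ = max(3, 6) = 6.
Therefore ρ = 6.

Order ρ = 6.


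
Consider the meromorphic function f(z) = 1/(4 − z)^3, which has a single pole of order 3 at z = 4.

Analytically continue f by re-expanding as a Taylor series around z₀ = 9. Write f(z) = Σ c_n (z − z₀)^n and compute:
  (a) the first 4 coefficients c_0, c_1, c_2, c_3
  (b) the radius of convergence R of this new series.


Let w = z − z₀, so z = z₀ + w.
Then 4 − z = 4 − (z₀ + w) = (4 − z₀) − w = -5 − w.
f(z) = 1/(-5 − w)^3 = (1/(-5)^3) · (1 − w/(-5))^{−3}.
By the binomial series (1−u)^{−3} = Σ_{n≥0} C(n+2, 2) u^n for |u|<1, with u = w/(-5):
  c_n = C(n+2, 2) / (-5)^(n+3).
  c_0 = 1/(-5)^3 = -1/125.
  c_1 = 3/(-5)^4 = 3/625.
  c_2 = 6/(-5)^5 = -6/3125.
  c_3 = 10/(-5)^6 = 2/3125.
The series is valid for |w/d| < 1, i.e. |z − z₀| < |d|.
Radius of convergence: R = |4 − z₀| = |-5| = 5 (distance from z₀ to the singularity z = 4).

c_0 = -1/125, c_1 = 3/625, c_2 = -6/3125, c_3 = 2/3125; R = 5.


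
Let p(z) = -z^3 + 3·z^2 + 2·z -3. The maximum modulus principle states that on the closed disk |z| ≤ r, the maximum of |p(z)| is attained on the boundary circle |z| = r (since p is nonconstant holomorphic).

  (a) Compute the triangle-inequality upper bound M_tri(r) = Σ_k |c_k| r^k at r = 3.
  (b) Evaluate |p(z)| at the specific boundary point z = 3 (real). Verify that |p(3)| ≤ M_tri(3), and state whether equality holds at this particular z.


Coefficients: c_0 = -3, c_1 = 2, c_2 = 3, c_3 = -1. Radius r = 3.
Part (a). Triangle bound: M_tri(r) = Σ_k |c_k| r^k
  = |-3|·3^0 + |2|·3^1 + |3|·3^2 + |-1|·3^3
  = 3 + 6 + 27 + 27 = 63.
This bounds M(r) := max_{|z|=r} |p(z)| from above; equality holds iff all terms c_k z^k can be made to align in phase at a single z on |z|=r.
Part (b). At z = 3 (real, on the circle |z| = r):
  p(3) = (-3)·3^0 + (2)·3^1 + (3)·3^2 + (-1)·3^3 = 3.
  |p(3)| = 3.
Check: |p(3)| = 3 ≤ 63 = M_tri(3). ✓ Equality does not hold at z = 3 (the coefficients have mixed signs, so the terms do not all align in phase there).

M_tri(3) = 63; |p(3)| = 3; equality at z=3: no.


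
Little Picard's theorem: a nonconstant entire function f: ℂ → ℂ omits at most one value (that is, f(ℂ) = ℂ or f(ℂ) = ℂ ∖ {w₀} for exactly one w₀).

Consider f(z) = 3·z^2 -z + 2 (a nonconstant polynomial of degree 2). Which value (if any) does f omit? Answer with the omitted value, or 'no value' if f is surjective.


Little Picard bounds the complement of f(ℂ) to at most one point.
For every w ∈ ℂ, the equation p(z) − w = 0 is a nonconstant polynomial in z and hence has at least one root by the fundamental theorem of algebra. So p is surjective onto ℂ, omitting no value.

Omitted value: no value.


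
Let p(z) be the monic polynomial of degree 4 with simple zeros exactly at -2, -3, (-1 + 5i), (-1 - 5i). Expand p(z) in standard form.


The polynomial is p(z) = ∏_{α ∈ S} (z − α), where S = {-2, -3, (-1 + 5i), (-1 - 5i)}.
Expanding the product yields: p(z) = z^4 + 7·z^3 + 42·z^2 + 142·z + 156.
Note conjugate pairs combine to real quadratics: (z − (-1+5i))(z − (-1−5i)) = z² + 2z + 26.
The resulting polynomial has degree 4 and real coefficients as required.

p(z) = z^4 + 7·z^3 + 42·z^2 + 142·z + 156.


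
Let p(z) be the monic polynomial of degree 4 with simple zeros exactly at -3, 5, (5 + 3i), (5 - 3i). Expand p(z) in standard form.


The polynomial is p(z) = ∏_{α ∈ S} (z − α), where S = {-3, 5, (5 + 3i), (5 - 3i)}.
Expanding the product yields: p(z) = z^4 -12·z^3 + 39·z^2 + 82·z -510.
Note conjugate pairs combine to real quadratics: (z − (5+3i))(z − (5−3i)) = z² − 10z + 34.
The resulting polynomial has degree 4 and real coefficients as required.

p(z) = z^4 -12·z^3 + 39·z^2 + 82·z -510.


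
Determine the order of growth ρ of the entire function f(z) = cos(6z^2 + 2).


Write cos(w) = (e^{iw} ± e^{−iw})/(2 or 2i), so |cos(w)| ≤ e^{|w|}. With w = 6z^2 + 2, |w| ≤ 6r^2 + 2 on |z|=r, giving M(r) ≤ e^{6r^2 + 2} and ρ ≤ 2. For the lower bound, choose z on |z|=r with 6z^2 purely imaginary of modulus 6r^2; then |cos(6z^2 + 2)| grows like e^{6r^2}/2, so ρ ≥ 2. Hence ρ = 2.
Therefore ρ = 2.

Order ρ = 2.


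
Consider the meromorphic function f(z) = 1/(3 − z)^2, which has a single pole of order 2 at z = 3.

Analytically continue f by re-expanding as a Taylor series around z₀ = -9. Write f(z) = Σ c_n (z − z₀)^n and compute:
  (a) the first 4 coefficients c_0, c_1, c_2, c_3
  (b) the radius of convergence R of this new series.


Let w = z − z₀, so z = z₀ + w.
Then 3 − z = 3 − (z₀ + w) = (3 − z₀) − w = 12 − w.
f(z) = 1/(12 − w)^2 = (1/(12)^2) · (1 − w/(12))^{−2}.
By the binomial series (1−u)^{−2} = Σ_{n≥0} C(n+1, 1) u^n for |u|<1, with u = w/(12):
  c_n = C(n+1, 1) / (12)^(n+2).
  c_0 = 1/(12)^2 = 1/144.
  c_1 = 2/(12)^3 = 1/864.
  c_2 = 3/(12)^4 = 1/6912.
  c_3 = 4/(12)^5 = 1/62208.
The series is valid for |w/d| < 1, i.e. |z − z₀| < |d|.
Radius of convergence: R = |3 − z₀| = |12| = 12 (distance from z₀ to the singularity z = 3).

c_0 = 1/144, c_1 = 1/864, c_2 = 1/6912, c_3 = 1/62208; R = 12.


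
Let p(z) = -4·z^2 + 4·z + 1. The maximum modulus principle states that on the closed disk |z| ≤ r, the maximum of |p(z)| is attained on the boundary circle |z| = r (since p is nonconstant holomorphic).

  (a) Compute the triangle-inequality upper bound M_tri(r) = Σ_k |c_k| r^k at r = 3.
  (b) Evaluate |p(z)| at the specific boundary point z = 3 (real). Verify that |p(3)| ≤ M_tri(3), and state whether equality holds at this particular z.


Coefficients: c_0 = 1, c_1 = 4, c_2 = -4. Radius r = 3.
Part (a). Triangle bound: M_tri(r) = Σ_k |c_k| r^k
  = |1|·3^0 + |4|·3^1 + |-4|·3^2
  = 1 + 12 + 36 = 49.
This bounds M(r) := max_{|z|=r} |p(z)| from above; equality holds iff all terms c_k z^k can be made to align in phase at a single z on |z|=r.
Part (b). At z = 3 (real, on the circle |z| = r):
  p(3) = (1)·3^0 + (4)·3^1 + (-4)·3^2 = -23.
  |p(3)| = 23.
Check: |p(3)| = 23 ≤ 49 = M_tri(3). ✓ Equality does not hold at z = 3 (the coefficients have mixed signs, so the terms do not all align in phase there).

M_tri(3) = 49; |p(3)| = 23; equality at z=3: no.


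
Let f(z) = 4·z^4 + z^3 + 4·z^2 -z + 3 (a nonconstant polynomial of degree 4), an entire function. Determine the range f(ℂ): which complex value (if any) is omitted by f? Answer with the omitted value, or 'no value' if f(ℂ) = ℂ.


Little Picard bounds the complement of f(ℂ) to at most one point.
For every w ∈ ℂ, the equation p(z) − w = 0 is a nonconstant polynomial in z and hence has at least one root by the fundamental theorem of algebra. So p is surjective onto ℂ, omitting no value.

Omitted value: no value.


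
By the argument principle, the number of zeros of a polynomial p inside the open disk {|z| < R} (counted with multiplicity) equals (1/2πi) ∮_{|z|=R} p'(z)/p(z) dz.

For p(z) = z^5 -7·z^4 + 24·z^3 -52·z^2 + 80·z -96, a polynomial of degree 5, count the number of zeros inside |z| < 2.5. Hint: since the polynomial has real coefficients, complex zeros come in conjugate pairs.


The zeros of p are: 3, (0 + 2i), (0 - 2i), (2 + 2i), (2 - 2i).
Their magnitudes are: 3, 2, 2, 2.828, 2.828.
Zeros with |z| < R = 2.5: (0 + 2i), (0 - 2i).
Count = 2.
By the argument principle, (1/2πi) ∮_{|z|=R} p'(z)/p(z) dz equals exactly this count.

Number of zeros inside |z| < 2.5: 2.


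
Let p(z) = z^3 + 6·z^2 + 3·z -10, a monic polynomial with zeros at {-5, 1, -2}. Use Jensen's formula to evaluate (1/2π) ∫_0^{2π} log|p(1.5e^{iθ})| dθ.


Zeros: -5, -2, 1; r = 1.5.
Inside |z| < r: 1. Outside (|z| ≥ r): -5, -2.
p(0) = -10, so log|p(0)| = log(10) = 2.3026.
Apply Jensen: I(r) = log|p(0)| + Σ_k log(r/|z_k|), summed over zeros inside |z| < r.
  log(r/|z_k|) for z_k = 1: log(1.5/1) = 0.4055
  Outside zeros (-5, -2) contribute nothing to the Jensen sum.
Sum over inside zeros: 0.4055.
I(r) = log|p(0)| + (inside sum) = 2.3026 + 0.4055 = 2.7081.
Note: since some zeros are outside |z| ≤ r, the simplified n·log(r) form does NOT apply — only the inside zeros contribute.

I(r) ≈ 2.7081.


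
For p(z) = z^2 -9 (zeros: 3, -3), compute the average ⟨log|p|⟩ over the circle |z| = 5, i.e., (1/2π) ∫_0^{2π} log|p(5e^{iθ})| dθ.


Zeros: -3, 3; r = 5.
Inside |z| < r: -3, 3. Outside (|z| ≥ r): ∅.
p(0) = -9, so log|p(0)| = log(9) = 2.1972.
Apply Jensen: I(r) = log|p(0)| + Σ_k log(r/|z_k|), summed over zeros inside |z| < r.
  log(r/|z_k|) for z_k = 3: log(5/3) = 0.5108
  log(r/|z_k|) for z_k = -3: log(5/3) = 0.5108
Sum over inside zeros: 1.0217.
I(r) = log|p(0)| + (inside sum) = 2.1972 + 1.0217 = 3.2189.
Closed form (all zeros inside, monic): I(r) = n·log(r) = 2·log(5) = 3.2189. ✓

I(r) ≈ 3.2189.


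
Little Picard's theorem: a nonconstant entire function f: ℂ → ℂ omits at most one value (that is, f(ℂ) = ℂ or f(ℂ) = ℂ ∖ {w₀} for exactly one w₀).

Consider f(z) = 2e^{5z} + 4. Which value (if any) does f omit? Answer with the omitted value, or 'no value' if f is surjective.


Little Picard bounds the complement of f(ℂ) to at most one point.
e^{5z} is never zero on ℂ, so 2·e^{5z} takes every value in ℂ ∖ {0}. Adding 4 shifts the range to ℂ ∖ {4}. Thus f omits exactly the value 4.

Omitted value: 4.


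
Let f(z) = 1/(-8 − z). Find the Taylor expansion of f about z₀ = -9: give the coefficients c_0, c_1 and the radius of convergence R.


Let w = z − z₀, so z = z₀ + w.
Then -8 − z = -8 − (z₀ + w) = (-8 − z₀) − w = 1 − w.
f(z) = 1/(1 − w) = (1/(1)) · 1/(1 − w/(1)) = Σ_{n≥0} w^n / (1)^(n+1).
So c_n = 1/(1)^(n+1):
  c_0 = 1/(1)^1 = 1.
  c_1 = 1/(1)^2 = 1.
The series is valid for |w/d| < 1, i.e. |z − z₀| < |d|.
Radius of convergence: R = |-8 − z₀| = |1| = 1 (distance from z₀ to the singularity z = -8).

c_0 = 1, c_1 = 1; R = 1.


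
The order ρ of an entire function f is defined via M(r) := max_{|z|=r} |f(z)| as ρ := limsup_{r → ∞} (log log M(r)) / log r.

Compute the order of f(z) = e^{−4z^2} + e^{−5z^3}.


Each summand is entire of order 2 and 3 respectively (as in the single-exponential case). The order of a sum is at most the max of the orders, so ρ ≤ 3. For the lower bound: on |z|=r choose arg z so that -5z^3 is real positive; then |e^{-5z^3}| = e^{5r^3} while |e^{-4z^2}| ≤ e^{4r^2} = o(e^{5r^3}). So |f| ≥ e^{5r^3}(1 − o(1)) and ρ ≥ 3. Hence ρ = max(2, 3) = 3.
Therefore ρ = 3.

Order ρ = 3.


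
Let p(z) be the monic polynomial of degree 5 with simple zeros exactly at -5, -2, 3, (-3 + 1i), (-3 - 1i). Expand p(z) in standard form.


The polynomial is p(z) = ∏_{α ∈ S} (z − α), where S = {-5, -2, 3, (-3 + 1i), (-3 - 1i)}.
Expanding the product yields: p(z) = z^5 + 10·z^4 + 23·z^3 -56·z^2 -290·z -300.
Note conjugate pairs combine to real quadratics: (z − (-3+1i))(z − (-3−1i)) = z² + 6z + 10.
The resulting polynomial has degree 5 and real coefficients as required.

p(z) = z^5 + 10·z^4 + 23·z^3 -56·z^2 -290·z -300.


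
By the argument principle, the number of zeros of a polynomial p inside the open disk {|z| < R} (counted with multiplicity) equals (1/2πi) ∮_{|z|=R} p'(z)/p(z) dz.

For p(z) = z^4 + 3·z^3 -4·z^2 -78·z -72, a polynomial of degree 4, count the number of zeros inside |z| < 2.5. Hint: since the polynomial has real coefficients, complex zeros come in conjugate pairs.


The zeros of p are: -1, 4, (-3 + 3i), (-3 - 3i).
Their magnitudes are: 1, 4, 4.243, 4.243.
Zeros with |z| < R = 2.5: -1.
Count = 1.
By the argument principle, (1/2πi) ∮_{|z|=R} p'(z)/p(z) dz equals exactly this count.

Number of zeros inside |z| < 2.5: 1.


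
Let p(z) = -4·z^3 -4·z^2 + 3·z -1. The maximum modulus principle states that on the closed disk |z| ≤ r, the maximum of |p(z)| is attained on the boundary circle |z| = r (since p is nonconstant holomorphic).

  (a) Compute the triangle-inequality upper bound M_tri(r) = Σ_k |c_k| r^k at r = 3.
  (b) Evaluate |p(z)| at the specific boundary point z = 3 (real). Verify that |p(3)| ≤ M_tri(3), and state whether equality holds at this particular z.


Coefficients: c_0 = -1, c_1 = 3, c_2 = -4, c_3 = -4. Radius r = 3.
Part (a). Triangle bound: M_tri(r) = Σ_k |c_k| r^k
  = |-1|·3^0 + |3|·3^1 + |-4|·3^2 + |-4|·3^3
  = 1 + 9 + 36 + 108 = 154.
This bounds M(r) := max_{|z|=r} |p(z)| from above; equality holds iff all terms c_k z^k can be made to align in phase at a single z on |z|=r.
Part (b). At z = 3 (real, on the circle |z| = r):
  p(3) = (-1)·3^0 + (3)·3^1 + (-4)·3^2 + (-4)·3^3 = -136.
  |p(3)| = 136.
Check: |p(3)| = 136 ≤ 154 = M_tri(3). ✓ Equality does not hold at z = 3 (the coefficients have mixed signs, so the terms do not all align in phase there).

M_tri(3) = 154; |p(3)| = 136; equality at z=3: no.


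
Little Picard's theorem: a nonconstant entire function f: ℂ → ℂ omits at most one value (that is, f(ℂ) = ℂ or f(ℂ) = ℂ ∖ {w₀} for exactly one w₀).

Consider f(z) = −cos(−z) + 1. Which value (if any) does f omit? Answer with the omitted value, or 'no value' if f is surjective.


Little Picard bounds the complement of f(ℂ) to at most one point.
cos is entire and surjective onto ℂ: for every w ∈ ℂ, cos(ζ) = w has a solution ζ ∈ ℂ (e.g., via the complex inverse arccos). With ζ = −z this gives z = ζ/(-1). Then -1·cos(−z) takes every value in -1·ℂ = ℂ, and adding 1 is a bijection of ℂ. So f is surjective and omits no value. (Note: only on the real line is cos bounded by [−1, 1].)

Omitted value: no value.


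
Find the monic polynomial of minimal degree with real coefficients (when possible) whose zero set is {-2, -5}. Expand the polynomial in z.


The polynomial is p(z) = ∏_{α ∈ S} (z − α), where S = {-2, -5}.
Expanding the product yields: p(z) = z^2 + 7·z + 10.
The resulting polynomial has degree 2 and real coefficients as required.

p(z) = z^2 + 7·z + 10.


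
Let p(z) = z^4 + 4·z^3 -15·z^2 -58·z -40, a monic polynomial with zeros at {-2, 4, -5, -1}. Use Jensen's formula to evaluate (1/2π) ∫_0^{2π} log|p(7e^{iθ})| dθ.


Zeros: -5, -2, -1, 4; r = 7.
Inside |z| < r: -5, -2, -1, 4. Outside (|z| ≥ r): ∅.
p(0) = -40, so log|p(0)| = log(40) = 3.6889.
Apply Jensen: I(r) = log|p(0)| + Σ_k log(r/|z_k|), summed over zeros inside |z| < r.
  log(r/|z_k|) for z_k = -2: log(7/2) = 1.2528
  log(r/|z_k|) for z_k = 4: log(7/4) = 0.5596
  log(r/|z_k|) for z_k = -5: log(7/5) = 0.3365
  log(r/|z_k|) for z_k = -1: log(7/1) = 1.9459
Sum over inside zeros: 4.0948.
I(r) = log|p(0)| + (inside sum) = 3.6889 + 4.0948 = 7.7836.
Closed form (all zeros inside, monic): I(r) = n·log(r) = 4·log(7) = 7.7836. ✓

I(r) ≈ 7.7836.


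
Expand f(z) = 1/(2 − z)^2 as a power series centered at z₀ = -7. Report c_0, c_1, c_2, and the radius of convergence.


Let w = z − z₀, so z = z₀ + w.
Then 2 − z = 2 − (z₀ + w) = (2 − z₀) − w = 9 − w.
f(z) = 1/(9 − w)^2 = (1/(9)^2) · (1 − w/(9))^{−2}.
By the binomial series (1−u)^{−2} = Σ_{n≥0} C(n+1, 1) u^n for |u|<1, with u = w/(9):
  c_n = C(n+1, 1) / (9)^(n+2).
  c_0 = 1/(9)^2 = 1/81.
  c_1 = 2/(9)^3 = 2/729.
  c_2 = 3/(9)^4 = 1/2187.
The series is valid for |w/d| < 1, i.e. |z − z₀| < |d|.
Radius of convergence: R = |2 − z₀| = |9| = 9 (distance from z₀ to the singularity z = 2).

c_0 = 1/81, c_1 = 2/729, c_2 = 1/2187; R = 9.


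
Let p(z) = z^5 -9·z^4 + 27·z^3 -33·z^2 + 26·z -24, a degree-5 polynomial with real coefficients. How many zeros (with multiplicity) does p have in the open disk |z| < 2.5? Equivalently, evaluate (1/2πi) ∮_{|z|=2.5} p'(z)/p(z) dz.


The zeros of p are: 4, (0 + 1i), (0 - 1i), 2, 3.
Their magnitudes are: 4, 1, 1, 2, 3.
Zeros with |z| < R = 2.5: (0 + 1i), (0 - 1i), 2.
Count = 3.
By the argument principle, (1/2πi) ∮_{|z|=R} p'(z)/p(z) dz equals exactly this count.

Number of zeros inside |z| < 2.5: 3.


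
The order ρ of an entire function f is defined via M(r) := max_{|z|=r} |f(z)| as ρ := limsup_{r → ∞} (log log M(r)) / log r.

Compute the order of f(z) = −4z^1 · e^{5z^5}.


M(r) = max_{|z|=r} |-4|·|z|^1·|e^{5z^5}| = 4·r^1 · e^{5r^5} (the factors attain their maxima compatibly on |z|=r). Then log M(r) = log 4 + 1·log r + 5r^5, dominated by the last term, so log log M(r) ~ 5·log r. The polynomial factor -4z^1 contributes only a log r term and does not affect the order. ρ = 5.
Therefore ρ = 5.

Order ρ = 5.


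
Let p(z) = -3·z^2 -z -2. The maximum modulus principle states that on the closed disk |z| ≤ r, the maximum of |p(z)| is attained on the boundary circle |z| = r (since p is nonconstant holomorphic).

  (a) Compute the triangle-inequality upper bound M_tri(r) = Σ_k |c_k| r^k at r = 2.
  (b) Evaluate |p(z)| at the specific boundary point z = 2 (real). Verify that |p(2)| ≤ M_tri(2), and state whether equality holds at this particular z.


Coefficients: c_0 = -2, c_1 = -1, c_2 = -3. Radius r = 2.
Part (a). Triangle bound: M_tri(r) = Σ_k |c_k| r^k
  = |-2|·2^0 + |-1|·2^1 + |-3|·2^2
  = 2 + 2 + 12 = 16.
This bounds M(r) := max_{|z|=r} |p(z)| from above; equality holds iff all terms c_k z^k can be made to align in phase at a single z on |z|=r.
Part (b). At z = 2 (real, on the circle |z| = r):
  p(2) = (-2)·2^0 + (-1)·2^1 + (-3)·2^2 = -16.
  |p(2)| = 16.
Since all nonzero coefficients share the same sign, |p(2)| = 16 = M_tri(2); the triangle bound is attained at z = 2, so in fact M(r) = 16.

M_tri(2) = 16; |p(2)| = 16; equality at z=2: yes.


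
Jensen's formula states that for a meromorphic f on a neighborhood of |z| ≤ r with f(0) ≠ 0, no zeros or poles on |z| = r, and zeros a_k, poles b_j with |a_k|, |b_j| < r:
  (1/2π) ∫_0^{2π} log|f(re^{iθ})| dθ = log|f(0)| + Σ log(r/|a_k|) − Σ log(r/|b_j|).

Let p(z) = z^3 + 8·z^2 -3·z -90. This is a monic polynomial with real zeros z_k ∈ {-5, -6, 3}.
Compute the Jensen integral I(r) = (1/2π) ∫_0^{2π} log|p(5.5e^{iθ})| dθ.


Zeros: -6, -5, 3; r = 5.5.
Inside |z| < r: -5, 3. Outside (|z| ≥ r): -6.
p(0) = -90, so log|p(0)| = log(90) = 4.4998.
Apply Jensen: I(r) = log|p(0)| + Σ_k log(r/|z_k|), summed over zeros inside |z| < r.
  log(r/|z_k|) for z_k = -5: log(5.5/5) = 0.0953
  log(r/|z_k|) for z_k = 3: log(5.5/3) = 0.6061
  Outside zeros (-6) contribute nothing to the Jensen sum.
Sum over inside zeros: 0.7014.
I(r) = log|p(0)| + (inside sum) = 4.4998 + 0.7014 = 5.2013.
Note: since some zeros are outside |z| ≤ r, the simplified n·log(r) form does NOT apply — only the inside zeros contribute.

I(r) ≈ 5.2013.


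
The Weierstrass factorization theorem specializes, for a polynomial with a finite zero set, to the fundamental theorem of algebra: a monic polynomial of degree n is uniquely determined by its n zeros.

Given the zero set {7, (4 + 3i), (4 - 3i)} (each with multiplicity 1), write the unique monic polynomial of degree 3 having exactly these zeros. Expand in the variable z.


The polynomial is p(z) = ∏_{α ∈ S} (z − α), where S = {7, (4 + 3i), (4 - 3i)}.
Expanding the product yields: p(z) = z^3 -15·z^2 + 81·z -175.
Note conjugate pairs combine to real quadratics: (z − (4+3i))(z − (4−3i)) = z² − 8z + 25.
The resulting polynomial has degree 3 and real coefficients as required.

p(z) = z^3 -15·z^2 + 81·z -175.


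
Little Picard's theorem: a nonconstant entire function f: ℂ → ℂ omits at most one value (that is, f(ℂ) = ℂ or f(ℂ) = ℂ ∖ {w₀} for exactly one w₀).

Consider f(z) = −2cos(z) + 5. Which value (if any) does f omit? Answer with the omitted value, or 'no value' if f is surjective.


Little Picard bounds the complement of f(ℂ) to at most one point.
cos is entire and surjective onto ℂ: for every w ∈ ℂ, cos(ζ) = w has a solution ζ ∈ ℂ (e.g., via the complex inverse arccos). With ζ = z this gives z = ζ/(1). Then -2·cos(z) takes every value in -2·ℂ = ℂ, and adding 5 is a bijection of ℂ. So f is surjective and omits no value. (Note: only on the real line is cos bounded by [−1, 1].)

Omitted value: no value.


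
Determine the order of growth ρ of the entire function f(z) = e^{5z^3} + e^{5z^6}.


Each summand is entire of order 3 and 6 respectively (as in the single-exponential case). The order of a sum is at most the max of the orders, so ρ ≤ 6. For the lower bound: on |z|=r choose arg z so that 5z^6 is real positive; then |e^{5z^6}| = e^{5r^6} while |e^{5z^3}| ≤ e^{5r^3} = o(e^{5r^6}). So |f| ≥ e^{5r^6}(1 − o(1)) and ρ ≥ 6. Hence ρ = max(3, 6) = 6.
Therefore ρ = 6.

Order ρ = 6.


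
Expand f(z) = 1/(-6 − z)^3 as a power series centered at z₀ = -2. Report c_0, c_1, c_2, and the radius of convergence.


Let w = z − z₀, so z = z₀ + w.
Then -6 − z = -6 − (z₀ + w) = (-6 − z₀) − w = -4 − w.
f(z) = 1/(-4 − w)^3 = (1/(-4)^3) · (1 − w/(-4))^{−3}.
By the binomial series (1−u)^{−3} = Σ_{n≥0} C(n+2, 2) u^n for |u|<1, with u = w/(-4):
  c_n = C(n+2, 2) / (-4)^(n+3).
  c_0 = 1/(-4)^3 = -1/64.
  c_1 = 3/(-4)^4 = 3/256.
  c_2 = 6/(-4)^5 = -3/512.
The series is valid for |w/d| < 1, i.e. |z − z₀| < |d|.
Radius of convergence: R = |-6 − z₀| = |-4| = 4 (distance from z₀ to the singularity z = -6).

c_0 = -1/64, c_1 = 3/256, c_2 = -3/512; R = 4.


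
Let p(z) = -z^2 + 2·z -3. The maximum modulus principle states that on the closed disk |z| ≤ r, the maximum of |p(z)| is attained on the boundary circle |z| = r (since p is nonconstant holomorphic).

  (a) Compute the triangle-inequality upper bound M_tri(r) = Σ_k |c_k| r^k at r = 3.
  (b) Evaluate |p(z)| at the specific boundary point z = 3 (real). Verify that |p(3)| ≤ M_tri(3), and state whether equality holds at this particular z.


Coefficients: c_0 = -3, c_1 = 2, c_2 = -1. Radius r = 3.
Part (a). Triangle bound: M_tri(r) = Σ_k |c_k| r^k
  = |-3|·3^0 + |2|·3^1 + |-1|·3^2
  = 3 + 6 + 9 = 18.
This bounds M(r) := max_{|z|=r} |p(z)| from above; equality holds iff all terms c_k z^k can be made to align in phase at a single z on |z|=r.
Part (b). At z = 3 (real, on the circle |z| = r):
  p(3) = (-3)·3^0 + (2)·3^1 + (-1)·3^2 = -6.
  |p(3)| = 6.
Check: |p(3)| = 6 ≤ 18 = M_tri(3). ✓ Equality does not hold at z = 3 (the coefficients have mixed signs, so the terms do not all align in phase there).

M_tri(3) = 18; |p(3)| = 6; equality at z=3: no.


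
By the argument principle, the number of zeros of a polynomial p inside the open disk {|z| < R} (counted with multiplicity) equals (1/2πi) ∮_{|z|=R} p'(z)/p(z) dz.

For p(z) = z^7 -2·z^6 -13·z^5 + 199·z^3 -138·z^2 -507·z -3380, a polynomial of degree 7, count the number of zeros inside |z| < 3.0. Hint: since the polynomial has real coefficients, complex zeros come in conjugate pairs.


The zeros of p are: (-1 + 2i), (-1 - 2i), 4, (-3 + 2i), (-3 - 2i), (3 + 2i), (3 - 2i).
Their magnitudes are: 2.236, 2.236, 4, 3.606, 3.606, 3.606, 3.606.
Zeros with |z| < R = 3.0: (-1 + 2i), (-1 - 2i).
Count = 2.
By the argument principle, (1/2πi) ∮_{|z|=R} p'(z)/p(z) dz equals exactly this count.

Number of zeros inside |z| < 3.0: 2.


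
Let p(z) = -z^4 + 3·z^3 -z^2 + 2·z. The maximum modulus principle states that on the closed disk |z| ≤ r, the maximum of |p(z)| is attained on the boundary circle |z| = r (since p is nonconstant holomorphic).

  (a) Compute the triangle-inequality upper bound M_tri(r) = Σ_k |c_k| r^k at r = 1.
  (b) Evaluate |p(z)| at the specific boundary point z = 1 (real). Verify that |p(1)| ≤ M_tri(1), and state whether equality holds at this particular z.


Coefficients: c_0 = 0, c_1 = 2, c_2 = -1, c_3 = 3, c_4 = -1. Radius r = 1.
Part (a). Triangle bound: M_tri(r) = Σ_k |c_k| r^k
  = |0|·1^0 + |2|·1^1 + |-1|·1^2 + |3|·1^3 + |-1|·1^4
  = 0 + 2 + 1 + 3 + 1 = 7.
This bounds M(r) := max_{|z|=r} |p(z)| from above; equality holds iff all terms c_k z^k can be made to align in phase at a single z on |z|=r.
Part (b). At z = 1 (real, on the circle |z| = r):
  p(1) = (0)·1^0 + (2)·1^1 + (-1)·1^2 + (3)·1^3 + (-1)·1^4 = 3.
  |p(1)| = 3.
Check: |p(1)| = 3 ≤ 7 = M_tri(1). ✓ Equality does not hold at z = 1 (the coefficients have mixed signs, so the terms do not all align in phase there).

M_tri(1) = 7; |p(1)| = 3; equality at z=1: no.


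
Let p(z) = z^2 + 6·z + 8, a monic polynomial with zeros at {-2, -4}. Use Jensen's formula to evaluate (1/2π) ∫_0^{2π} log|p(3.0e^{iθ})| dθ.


Zeros: -4, -2; r = 3.0.
Inside |z| < r: -2. Outside (|z| ≥ r): -4.
p(0) = 8, so log|p(0)| = log(8) = 2.0794.
Apply Jensen: I(r) = log|p(0)| + Σ_k log(r/|z_k|), summed over zeros inside |z| < r.
  log(r/|z_k|) for z_k = -2: log(3.0/2) = 0.4055
  Outside zeros (-4) contribute nothing to the Jensen sum.
Sum over inside zeros: 0.4055.
I(r) = log|p(0)| + (inside sum) = 2.0794 + 0.4055 = 2.4849.
Note: since some zeros are outside |z| ≤ r, the simplified n·log(r) form does NOT apply — only the inside zeros contribute.

I(r) ≈ 2.4849.


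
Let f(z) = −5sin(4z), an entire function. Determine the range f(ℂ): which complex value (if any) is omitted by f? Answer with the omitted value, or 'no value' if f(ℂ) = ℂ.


Little Picard bounds the complement of f(ℂ) to at most one point.
sin is entire and surjective onto ℂ: for every w ∈ ℂ, sin(ζ) = w has a solution ζ ∈ ℂ (e.g., via the complex inverse arcsin). With ζ = 4z this gives z = ζ/(4). Then -5·sin(4z) takes every value in -5·ℂ = ℂ, and adding 0 is a bijection of ℂ. So f is surjective and omits no value. (Note: only on the real line is sin bounded by [−1, 1].)

Omitted value: no value.


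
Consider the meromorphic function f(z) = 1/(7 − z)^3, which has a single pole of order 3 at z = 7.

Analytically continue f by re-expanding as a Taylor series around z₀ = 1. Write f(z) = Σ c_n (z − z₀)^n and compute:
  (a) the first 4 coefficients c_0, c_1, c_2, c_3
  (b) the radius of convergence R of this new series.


Let w = z − z₀, so z = z₀ + w.
Then 7 − z = 7 − (z₀ + w) = (7 − z₀) − w = 6 − w.
f(z) = 1/(6 − w)^3 = (1/(6)^3) · (1 − w/(6))^{−3}.
By the binomial series (1−u)^{−3} = Σ_{n≥0} C(n+2, 2) u^n for |u|<1, with u = w/(6):
  c_n = C(n+2, 2) / (6)^(n+3).
  c_0 = 1/(6)^3 = 1/216.
  c_1 = 3/(6)^4 = 1/432.
  c_2 = 6/(6)^5 = 1/1296.
  c_3 = 10/(6)^6 = 5/23328.
The series is valid for |w/d| < 1, i.e. |z − z₀| < |d|.
Radius of convergence: R = |7 − z₀| = |6| = 6 (distance from z₀ to the singularity z = 7).

c_0 = 1/216, c_1 = 1/432, c_2 = 1/1296, c_3 = 5/23328; R = 6.


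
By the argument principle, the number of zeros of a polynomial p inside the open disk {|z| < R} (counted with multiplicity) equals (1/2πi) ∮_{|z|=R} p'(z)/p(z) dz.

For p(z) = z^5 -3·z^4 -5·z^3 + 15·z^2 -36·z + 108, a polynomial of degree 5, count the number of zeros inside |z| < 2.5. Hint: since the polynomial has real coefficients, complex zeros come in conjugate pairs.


The zeros of p are: (0 + 2i), (0 - 2i), 3, -3, 3.
Their magnitudes are: 2, 2, 3, 3, 3.
Zeros with |z| < R = 2.5: (0 + 2i), (0 - 2i).
Count = 2.
By the argument principle, (1/2πi) ∮_{|z|=R} p'(z)/p(z) dz equals exactly this count.

Number of zeros inside |z| < 2.5: 2.


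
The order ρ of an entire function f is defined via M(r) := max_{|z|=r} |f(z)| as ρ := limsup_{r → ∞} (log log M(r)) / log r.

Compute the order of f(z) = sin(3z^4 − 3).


Write sin(w) = (e^{iw} ± e^{−iw})/(2 or 2i), so |sin(w)| ≤ e^{|w|}. With w = 3z^4 − 3, |w| ≤ 3r^4 + 3 on |z|=r, giving M(r) ≤ e^{3r^4 + 3} and ρ ≤ 4. For the lower bound, choose z on |z|=r with 3z^4 purely imaginary of modulus 3r^4; then |sin(3z^4 − 3)| grows like e^{3r^4}/2, so ρ ≥ 4. Hence ρ = 4.
Therefore ρ = 4.

Order ρ = 4.


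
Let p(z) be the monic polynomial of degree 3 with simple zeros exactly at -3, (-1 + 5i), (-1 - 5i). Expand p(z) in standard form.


The polynomial is p(z) = ∏_{α ∈ S} (z − α), where S = {-3, (-1 + 5i), (-1 - 5i)}.
Expanding the product yields: p(z) = z^3 + 5·z^2 + 32·z + 78.
Note conjugate pairs combine to real quadratics: (z − (-1+5i))(z − (-1−5i)) = z² + 2z + 26.
The resulting polynomial has degree 3 and real coefficients as required.

p(z) = z^3 + 5·z^2 + 32·z + 78.
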